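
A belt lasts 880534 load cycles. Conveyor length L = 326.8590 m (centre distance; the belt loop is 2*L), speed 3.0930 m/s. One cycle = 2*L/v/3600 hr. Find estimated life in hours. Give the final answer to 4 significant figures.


cycle_time = 2 * 326.8590 / 3.0930 / 3600 = 0.0587095 hr
life = 880534 * 0.0587095 = 51700 hours


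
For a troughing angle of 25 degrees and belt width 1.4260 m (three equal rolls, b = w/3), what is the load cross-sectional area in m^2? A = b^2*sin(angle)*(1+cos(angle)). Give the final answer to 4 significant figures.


b = 1.4260/3 = 0.475333 m
A = 0.475333^2 * sin(25 deg) * (1 + cos(25 deg))
A = 0.1820 m^2


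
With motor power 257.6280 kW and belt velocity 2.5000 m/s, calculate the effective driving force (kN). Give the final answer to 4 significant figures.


Te = P / v = 257.6280 / 2.5000
Te = 103.1 kN


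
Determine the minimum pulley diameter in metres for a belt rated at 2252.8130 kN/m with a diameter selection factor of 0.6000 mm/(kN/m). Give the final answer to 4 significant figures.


D = 2252.8130 * 0.6000 / 1000
D = 1.352 m


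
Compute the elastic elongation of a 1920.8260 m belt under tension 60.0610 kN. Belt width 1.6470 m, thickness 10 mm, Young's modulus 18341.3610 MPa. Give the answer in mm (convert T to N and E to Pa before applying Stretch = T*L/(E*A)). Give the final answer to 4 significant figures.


A = 1.6470 * 0.01 = 0.01647 m^2
Stretch = 60.0610*1000 * 1920.8260 / (18341.3610e6 * 0.01647) * 1000
Stretch = 381.9 mm


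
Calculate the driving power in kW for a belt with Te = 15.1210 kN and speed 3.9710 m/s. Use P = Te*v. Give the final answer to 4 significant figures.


P = Te * v = 15.1210 * 3.9710
P = 60.05 kW


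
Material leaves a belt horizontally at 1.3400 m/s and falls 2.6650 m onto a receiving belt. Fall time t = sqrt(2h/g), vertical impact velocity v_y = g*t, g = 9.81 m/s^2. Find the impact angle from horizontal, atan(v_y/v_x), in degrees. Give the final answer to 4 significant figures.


t = sqrt(2*2.6650/9.81) = 0.737105 s
v_y = 9.81 * 0.737105 = 7.231 m/s
angle = atan(7.231 / 1.3400) = 79.50 deg


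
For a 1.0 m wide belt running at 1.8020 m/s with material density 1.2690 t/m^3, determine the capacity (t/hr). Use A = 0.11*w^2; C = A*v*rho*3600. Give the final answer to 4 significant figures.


A = 0.11 * 1.0^2 = 0.11 m^2
C = 0.11 * 1.8020 * 1.2690 * 3600
C = 905.5 t/hr


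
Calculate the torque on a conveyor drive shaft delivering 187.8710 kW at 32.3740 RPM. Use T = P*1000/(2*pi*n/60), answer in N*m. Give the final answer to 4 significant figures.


omega = 2*pi*32.3740/60 = 3.3902 rad/s
T = 187.8710*1000 / 3.3902
T = 55420 N*m


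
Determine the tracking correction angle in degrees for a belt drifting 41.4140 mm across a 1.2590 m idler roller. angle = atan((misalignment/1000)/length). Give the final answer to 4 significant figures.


misalign_m = 41.4140 / 1000 = 0.041414 m
angle = atan(0.041414 / 1.2590)
angle = 1.884 deg


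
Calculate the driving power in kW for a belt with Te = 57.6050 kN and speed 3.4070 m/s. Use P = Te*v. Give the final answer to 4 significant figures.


P = Te * v = 57.6050 * 3.4070
P = 196.3 kW


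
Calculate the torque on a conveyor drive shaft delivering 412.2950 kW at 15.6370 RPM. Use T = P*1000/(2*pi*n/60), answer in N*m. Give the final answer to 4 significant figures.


omega = 2*pi*15.6370/60 = 1.6375 rad/s
T = 412.2950*1000 / 1.6375
T = 251800 N*m


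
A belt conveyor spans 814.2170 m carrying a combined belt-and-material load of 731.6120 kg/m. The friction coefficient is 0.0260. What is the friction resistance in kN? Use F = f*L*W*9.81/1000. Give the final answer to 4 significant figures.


F = 0.0260 * 814.2170 * 731.6120 * 9.81 / 1000
F = 151.9 kN


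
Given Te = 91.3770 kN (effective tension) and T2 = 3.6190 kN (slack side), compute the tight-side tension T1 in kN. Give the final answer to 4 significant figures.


T1 = Te + T2 = 91.3770 + 3.6190
T1 = 95.00 kN


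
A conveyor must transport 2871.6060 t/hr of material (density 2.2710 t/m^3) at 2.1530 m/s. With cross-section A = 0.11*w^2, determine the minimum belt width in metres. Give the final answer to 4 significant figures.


A_req = 2871.6060 / (2.1530 * 2.2710 * 3600) = 0.16314 m^2
w = sqrt(0.16314 / 0.11)
w = 1.218 m


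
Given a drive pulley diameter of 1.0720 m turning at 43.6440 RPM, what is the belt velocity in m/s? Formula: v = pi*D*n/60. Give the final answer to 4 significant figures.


v = pi * 1.0720 * 43.6440 / 60
v = 2.450 m/s


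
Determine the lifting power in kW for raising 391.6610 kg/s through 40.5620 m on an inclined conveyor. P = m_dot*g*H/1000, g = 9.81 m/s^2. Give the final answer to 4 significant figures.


P = 391.6610 * 9.81 * 40.5620 / 1000
P = 155.8 kW


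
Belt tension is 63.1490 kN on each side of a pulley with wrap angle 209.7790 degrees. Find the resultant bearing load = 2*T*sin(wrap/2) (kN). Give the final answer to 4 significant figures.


F = 2 * 63.1490 * sin(209.7790/2 deg)
F = 122.1 kN


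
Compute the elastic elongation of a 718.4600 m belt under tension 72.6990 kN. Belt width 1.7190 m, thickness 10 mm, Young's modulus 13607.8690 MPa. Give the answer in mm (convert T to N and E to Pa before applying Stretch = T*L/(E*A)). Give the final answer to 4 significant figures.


A = 1.7190 * 0.01 = 0.01719 m^2
Stretch = 72.6990*1000 * 718.4600 / (13607.8690e6 * 0.01719) * 1000
Stretch = 223.3 mm


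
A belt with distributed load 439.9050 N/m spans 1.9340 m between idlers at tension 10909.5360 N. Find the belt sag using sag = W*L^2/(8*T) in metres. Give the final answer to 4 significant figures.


sag = 439.9050 * 1.9340^2 / (8 * 10909.5360)
sag = 0.01885 m


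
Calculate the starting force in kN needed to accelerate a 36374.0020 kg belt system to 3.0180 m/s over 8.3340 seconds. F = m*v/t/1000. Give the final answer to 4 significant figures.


F = 36374.0020 * 3.0180 / 8.3340 / 1000
F = 13.17 kN


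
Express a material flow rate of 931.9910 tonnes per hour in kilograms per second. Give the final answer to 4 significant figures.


m_dot = 931.9910 * 1000 / 3600
m_dot = 258.9 kg/s


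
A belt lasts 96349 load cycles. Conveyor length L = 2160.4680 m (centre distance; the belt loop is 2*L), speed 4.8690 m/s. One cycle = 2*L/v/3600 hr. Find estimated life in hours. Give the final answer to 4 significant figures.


cycle_time = 2 * 2160.4680 / 4.8690 / 3600 = 0.246511 hr
life = 96349 * 0.246511 = 23750 hours


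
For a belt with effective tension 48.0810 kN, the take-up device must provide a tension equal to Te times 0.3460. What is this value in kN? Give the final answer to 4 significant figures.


T_tu = 48.0810 * 0.3460
T_tu = 16.64 kN


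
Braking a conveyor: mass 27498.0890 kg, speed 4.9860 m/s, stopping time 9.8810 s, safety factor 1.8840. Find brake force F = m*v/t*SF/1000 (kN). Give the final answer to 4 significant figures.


F = 27498.0890 * 4.9860 / 9.8810 * 1.8840 / 1000
F = 26.14 kN


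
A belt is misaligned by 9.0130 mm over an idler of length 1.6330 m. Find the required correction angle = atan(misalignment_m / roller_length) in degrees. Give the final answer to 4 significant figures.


misalign_m = 9.0130 / 1000 = 0.009013 m
angle = atan(0.009013 / 1.6330)
angle = 0.3162 deg


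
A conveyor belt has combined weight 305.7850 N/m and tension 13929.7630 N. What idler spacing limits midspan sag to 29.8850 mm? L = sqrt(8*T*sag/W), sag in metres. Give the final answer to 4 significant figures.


sag = 29.8850/1000 = 0.029885 m
L = sqrt(8 * 13929.7630 * 0.029885 / 305.7850)
L = 3.300 m


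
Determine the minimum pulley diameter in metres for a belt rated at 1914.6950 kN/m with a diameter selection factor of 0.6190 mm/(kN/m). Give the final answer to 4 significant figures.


D = 1914.6950 * 0.6190 / 1000
D = 1.185 m


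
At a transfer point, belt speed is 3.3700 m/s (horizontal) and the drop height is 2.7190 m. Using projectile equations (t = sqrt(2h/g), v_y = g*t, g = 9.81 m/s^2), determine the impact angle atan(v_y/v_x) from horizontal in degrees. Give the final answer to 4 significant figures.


t = sqrt(2*2.7190/9.81) = 0.744535 s
v_y = 9.81 * 0.744535 = 7.30389 m/s
angle = atan(7.30389 / 3.3700) = 65.23 deg


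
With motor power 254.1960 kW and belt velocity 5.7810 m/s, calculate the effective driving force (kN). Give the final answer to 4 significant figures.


Te = P / v = 254.1960 / 5.7810
Te = 43.97 kN


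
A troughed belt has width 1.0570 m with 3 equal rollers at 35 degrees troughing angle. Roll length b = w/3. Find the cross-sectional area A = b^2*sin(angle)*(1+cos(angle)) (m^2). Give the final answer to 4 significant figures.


b = 1.0570/3 = 0.352333 m
A = 0.352333^2 * sin(35 deg) * (1 + cos(35 deg))
A = 0.1295 m^2


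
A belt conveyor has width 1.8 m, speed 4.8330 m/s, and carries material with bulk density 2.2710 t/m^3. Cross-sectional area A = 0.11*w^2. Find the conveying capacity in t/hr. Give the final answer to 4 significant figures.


A = 0.11 * 1.8^2 = 0.3564 m^2
C = 0.3564 * 4.8330 * 2.2710 * 3600
C = 14080 t/hr


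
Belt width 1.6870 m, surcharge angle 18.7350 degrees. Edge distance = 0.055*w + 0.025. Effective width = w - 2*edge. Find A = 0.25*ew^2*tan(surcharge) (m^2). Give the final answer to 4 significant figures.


edge = 0.055*1.6870 + 0.025 = 0.117785 m
ew = 1.6870 - 2*0.117785 = 1.45143 m
A = 0.25 * 1.45143^2 * tan(18.7350 deg)
A = 0.1786 m^2


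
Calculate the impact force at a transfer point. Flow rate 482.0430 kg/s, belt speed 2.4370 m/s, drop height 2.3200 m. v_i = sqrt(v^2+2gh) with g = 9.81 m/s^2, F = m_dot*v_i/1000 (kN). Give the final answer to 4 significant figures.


v_i = sqrt(2.4370^2 + 2*9.81*2.3200) = 7.17338 m/s
F = 482.0430 * 7.17338 / 1000
F = 3.458 kN


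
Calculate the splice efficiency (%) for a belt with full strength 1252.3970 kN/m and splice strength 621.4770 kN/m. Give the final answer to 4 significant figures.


Eff = 621.4770 / 1252.3970 * 100
Eff = 49.62 %


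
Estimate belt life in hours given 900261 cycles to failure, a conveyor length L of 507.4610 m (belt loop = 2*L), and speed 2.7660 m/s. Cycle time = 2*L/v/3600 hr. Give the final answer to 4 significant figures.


cycle_time = 2 * 507.4610 / 2.7660 / 3600 = 0.101924 hr
life = 900261 * 0.101924 = 91760 hours


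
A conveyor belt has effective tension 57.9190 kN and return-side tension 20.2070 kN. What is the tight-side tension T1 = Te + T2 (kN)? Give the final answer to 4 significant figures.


T1 = Te + T2 = 57.9190 + 20.2070
T1 = 78.13 kN


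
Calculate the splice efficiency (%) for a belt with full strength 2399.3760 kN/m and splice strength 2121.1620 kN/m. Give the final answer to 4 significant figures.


Eff = 2121.1620 / 2399.3760 * 100
Eff = 88.40 %


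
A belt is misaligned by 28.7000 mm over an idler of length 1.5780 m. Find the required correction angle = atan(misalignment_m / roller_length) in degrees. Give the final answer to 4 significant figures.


misalign_m = 28.7000 / 1000 = 0.028700 m
angle = atan(0.028700 / 1.5780)
angle = 1.042 deg


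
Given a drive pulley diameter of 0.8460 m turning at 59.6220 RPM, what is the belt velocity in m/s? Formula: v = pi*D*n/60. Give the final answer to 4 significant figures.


v = pi * 0.8460 * 59.6220 / 60
v = 2.641 m/s


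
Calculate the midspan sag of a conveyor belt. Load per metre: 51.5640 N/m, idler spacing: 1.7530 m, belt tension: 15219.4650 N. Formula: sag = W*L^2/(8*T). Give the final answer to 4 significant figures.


sag = 51.5640 * 1.7530^2 / (8 * 15219.4650)
sag = 0.001301 m


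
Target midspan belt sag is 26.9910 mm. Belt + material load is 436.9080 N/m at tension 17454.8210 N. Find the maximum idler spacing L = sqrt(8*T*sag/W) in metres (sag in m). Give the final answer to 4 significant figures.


sag = 26.9910/1000 = 0.026991 m
L = sqrt(8 * 17454.8210 * 0.026991 / 436.9080)
L = 2.937 m


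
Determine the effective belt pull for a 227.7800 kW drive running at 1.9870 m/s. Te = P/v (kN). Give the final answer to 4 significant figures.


Te = P / v = 227.7800 / 1.9870
Te = 114.6 kN


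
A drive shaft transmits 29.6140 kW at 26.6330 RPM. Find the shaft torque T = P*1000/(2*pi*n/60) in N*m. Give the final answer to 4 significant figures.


omega = 2*pi*26.6330/60 = 2.789 rad/s
T = 29.6140*1000 / 2.789
T = 10620 N*m


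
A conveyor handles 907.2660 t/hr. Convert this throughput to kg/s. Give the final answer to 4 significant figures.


m_dot = 907.2660 * 1000 / 3600
m_dot = 252.0 kg/s


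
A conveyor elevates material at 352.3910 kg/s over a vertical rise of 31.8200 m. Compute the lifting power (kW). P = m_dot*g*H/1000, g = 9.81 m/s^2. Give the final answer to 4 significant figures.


P = 352.3910 * 9.81 * 31.8200 / 1000
P = 110.0 kW


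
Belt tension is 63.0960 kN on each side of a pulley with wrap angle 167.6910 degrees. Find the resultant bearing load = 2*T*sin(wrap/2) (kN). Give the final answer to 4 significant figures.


F = 2 * 63.0960 * sin(167.6910/2 deg)
F = 125.5 kN


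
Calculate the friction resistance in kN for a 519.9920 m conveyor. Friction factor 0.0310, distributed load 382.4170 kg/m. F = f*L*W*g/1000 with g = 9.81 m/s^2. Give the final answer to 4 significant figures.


F = 0.0310 * 519.9920 * 382.4170 * 9.81 / 1000
F = 60.47 kN


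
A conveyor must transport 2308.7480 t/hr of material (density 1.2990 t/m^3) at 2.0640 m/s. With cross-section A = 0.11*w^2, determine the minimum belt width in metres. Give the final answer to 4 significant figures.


A_req = 2308.7480 / (2.0640 * 1.2990 * 3600) = 0.239197 m^2
w = sqrt(0.239197 / 0.11)
w = 1.475 m


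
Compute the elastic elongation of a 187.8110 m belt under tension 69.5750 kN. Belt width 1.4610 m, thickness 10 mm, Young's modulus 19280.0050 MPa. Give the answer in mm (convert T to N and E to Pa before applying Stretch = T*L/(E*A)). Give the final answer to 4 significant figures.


A = 1.4610 * 0.01 = 0.01461 m^2
Stretch = 69.5750*1000 * 187.8110 / (19280.0050e6 * 0.01461) * 1000
Stretch = 46.39 mm


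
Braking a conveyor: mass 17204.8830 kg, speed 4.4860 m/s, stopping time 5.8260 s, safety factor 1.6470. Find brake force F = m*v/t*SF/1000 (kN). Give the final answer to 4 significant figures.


F = 17204.8830 * 4.4860 / 5.8260 * 1.6470 / 1000
F = 21.82 kN


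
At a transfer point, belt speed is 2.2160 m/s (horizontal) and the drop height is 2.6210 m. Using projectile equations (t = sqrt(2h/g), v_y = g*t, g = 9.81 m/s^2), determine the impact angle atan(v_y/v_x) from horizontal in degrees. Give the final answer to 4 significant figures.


t = sqrt(2*2.6210/9.81) = 0.730994 s
v_y = 9.81 * 0.730994 = 7.17105 m/s
angle = atan(7.17105 / 2.2160) = 72.83 deg


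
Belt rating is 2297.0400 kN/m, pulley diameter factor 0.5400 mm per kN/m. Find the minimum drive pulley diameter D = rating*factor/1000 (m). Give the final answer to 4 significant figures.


D = 2297.0400 * 0.5400 / 1000
D = 1.240 m


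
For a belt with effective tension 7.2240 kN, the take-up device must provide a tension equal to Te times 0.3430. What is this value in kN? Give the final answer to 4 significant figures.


T_tu = 7.2240 * 0.3430
T_tu = 2.478 kN


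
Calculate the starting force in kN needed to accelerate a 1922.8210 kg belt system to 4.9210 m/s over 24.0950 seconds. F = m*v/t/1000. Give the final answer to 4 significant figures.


F = 1922.8210 * 4.9210 / 24.0950 / 1000
F = 0.3927 kN


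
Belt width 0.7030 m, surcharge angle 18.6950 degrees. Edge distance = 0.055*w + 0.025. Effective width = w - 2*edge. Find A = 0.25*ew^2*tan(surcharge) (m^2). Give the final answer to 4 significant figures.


edge = 0.055*0.7030 + 0.025 = 0.063665 m
ew = 0.7030 - 2*0.063665 = 0.57567 m
A = 0.25 * 0.57567^2 * tan(18.6950 deg)
A = 0.02803 m^2


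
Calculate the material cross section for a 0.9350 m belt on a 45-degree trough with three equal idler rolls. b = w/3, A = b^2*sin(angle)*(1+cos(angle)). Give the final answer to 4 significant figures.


b = 0.9350/3 = 0.311667 m
A = 0.311667^2 * sin(45 deg) * (1 + cos(45 deg))
A = 0.1173 m^2


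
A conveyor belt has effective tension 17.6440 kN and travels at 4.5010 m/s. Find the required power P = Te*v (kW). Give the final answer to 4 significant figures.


P = Te * v = 17.6440 * 4.5010
P = 79.42 kW


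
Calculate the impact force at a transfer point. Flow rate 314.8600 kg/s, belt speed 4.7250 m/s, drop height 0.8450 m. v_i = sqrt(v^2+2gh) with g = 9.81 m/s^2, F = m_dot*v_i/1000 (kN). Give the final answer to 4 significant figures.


v_i = sqrt(4.7250^2 + 2*9.81*0.8450) = 6.23735 m/s
F = 314.8600 * 6.23735 / 1000
F = 1.964 kN


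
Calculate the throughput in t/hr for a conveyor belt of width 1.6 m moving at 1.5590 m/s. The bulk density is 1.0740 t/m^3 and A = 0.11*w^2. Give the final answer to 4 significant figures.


A = 0.11 * 1.6^2 = 0.2816 m^2
C = 0.2816 * 1.5590 * 1.0740 * 3600
C = 1697 t/hr


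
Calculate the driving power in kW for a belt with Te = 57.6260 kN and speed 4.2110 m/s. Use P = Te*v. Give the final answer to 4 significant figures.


P = Te * v = 57.6260 * 4.2110
P = 242.7 kW


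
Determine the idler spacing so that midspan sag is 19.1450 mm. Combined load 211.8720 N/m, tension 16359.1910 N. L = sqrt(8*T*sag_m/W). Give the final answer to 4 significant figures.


sag = 19.1450/1000 = 0.019145 m
L = sqrt(8 * 16359.1910 * 0.019145 / 211.8720)
L = 3.439 m


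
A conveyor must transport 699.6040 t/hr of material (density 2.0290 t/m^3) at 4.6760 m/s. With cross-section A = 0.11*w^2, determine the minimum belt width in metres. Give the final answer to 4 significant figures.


A_req = 699.6040 / (4.6760 * 2.0290 * 3600) = 0.020483 m^2
w = sqrt(0.020483 / 0.11)
w = 0.4315 m


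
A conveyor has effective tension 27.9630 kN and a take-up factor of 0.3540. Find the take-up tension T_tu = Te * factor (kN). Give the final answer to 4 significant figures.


T_tu = 27.9630 * 0.3540
T_tu = 9.899 kN


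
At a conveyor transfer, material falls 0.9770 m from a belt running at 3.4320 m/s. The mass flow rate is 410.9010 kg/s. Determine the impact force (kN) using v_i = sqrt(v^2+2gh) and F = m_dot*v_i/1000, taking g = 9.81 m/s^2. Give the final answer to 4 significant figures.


v_i = sqrt(3.4320^2 + 2*9.81*0.9770) = 5.56304 m/s
F = 410.9010 * 5.56304 / 1000
F = 2.286 kN


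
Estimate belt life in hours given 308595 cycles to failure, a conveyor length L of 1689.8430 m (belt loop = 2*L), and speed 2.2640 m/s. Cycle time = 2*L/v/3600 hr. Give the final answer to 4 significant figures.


cycle_time = 2 * 1689.8430 / 2.2640 / 3600 = 0.414665 hr
life = 308595 * 0.414665 = 128000 hours


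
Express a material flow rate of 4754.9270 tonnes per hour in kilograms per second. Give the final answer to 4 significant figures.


m_dot = 4754.9270 * 1000 / 3600
m_dot = 1321 kg/s


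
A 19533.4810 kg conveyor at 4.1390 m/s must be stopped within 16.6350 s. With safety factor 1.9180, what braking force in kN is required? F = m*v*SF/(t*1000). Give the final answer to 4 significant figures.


F = 19533.4810 * 4.1390 / 16.6350 * 1.9180 / 1000
F = 9.322 kN


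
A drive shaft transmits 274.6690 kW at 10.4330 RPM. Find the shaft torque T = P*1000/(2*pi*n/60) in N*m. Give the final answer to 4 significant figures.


omega = 2*pi*10.4330/60 = 1.09254 rad/s
T = 274.6690*1000 / 1.09254
T = 251400 N*m


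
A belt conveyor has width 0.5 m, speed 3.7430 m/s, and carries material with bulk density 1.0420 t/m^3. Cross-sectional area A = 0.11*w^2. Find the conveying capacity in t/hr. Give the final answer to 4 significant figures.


A = 0.11 * 0.5^2 = 0.0275 m^2
C = 0.0275 * 3.7430 * 1.0420 * 3600
C = 386.1 t/hr


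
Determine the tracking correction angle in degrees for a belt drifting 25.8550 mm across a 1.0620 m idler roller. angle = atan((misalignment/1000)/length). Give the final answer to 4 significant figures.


misalign_m = 25.8550 / 1000 = 0.025855 m
angle = atan(0.025855 / 1.0620)
angle = 1.395 deg


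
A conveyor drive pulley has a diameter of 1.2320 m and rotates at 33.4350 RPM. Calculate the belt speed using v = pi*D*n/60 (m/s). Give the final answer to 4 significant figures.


v = pi * 1.2320 * 33.4350 / 60
v = 2.157 m/s


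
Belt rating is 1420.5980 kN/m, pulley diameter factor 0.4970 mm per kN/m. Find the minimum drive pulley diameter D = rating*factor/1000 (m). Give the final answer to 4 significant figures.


D = 1420.5980 * 0.4970 / 1000
D = 0.7060 m


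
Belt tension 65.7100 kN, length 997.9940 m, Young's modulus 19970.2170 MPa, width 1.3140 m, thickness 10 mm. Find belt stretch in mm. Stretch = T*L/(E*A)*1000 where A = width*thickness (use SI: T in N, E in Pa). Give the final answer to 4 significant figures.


A = 1.3140 * 0.01 = 0.01314 m^2
Stretch = 65.7100*1000 * 997.9940 / (19970.2170e6 * 0.01314) * 1000
Stretch = 249.9 mm


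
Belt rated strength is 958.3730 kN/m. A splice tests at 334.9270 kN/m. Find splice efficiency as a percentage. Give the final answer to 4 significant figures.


Eff = 334.9270 / 958.3730 * 100
Eff = 34.95 %


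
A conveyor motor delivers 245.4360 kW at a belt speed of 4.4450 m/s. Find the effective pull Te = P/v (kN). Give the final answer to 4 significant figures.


Te = P / v = 245.4360 / 4.4450
Te = 55.22 kN


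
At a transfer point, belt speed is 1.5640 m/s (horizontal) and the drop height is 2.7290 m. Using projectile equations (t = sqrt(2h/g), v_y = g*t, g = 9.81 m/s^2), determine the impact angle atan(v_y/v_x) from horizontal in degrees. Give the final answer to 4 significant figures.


t = sqrt(2*2.7290/9.81) = 0.745903 s
v_y = 9.81 * 0.745903 = 7.31731 m/s
angle = atan(7.31731 / 1.5640) = 77.94 deg


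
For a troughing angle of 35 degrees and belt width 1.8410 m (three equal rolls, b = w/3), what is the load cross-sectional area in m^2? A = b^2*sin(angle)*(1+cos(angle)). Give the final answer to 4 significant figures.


b = 1.8410/3 = 0.613667 m
A = 0.613667^2 * sin(35 deg) * (1 + cos(35 deg))
A = 0.3929 m^2


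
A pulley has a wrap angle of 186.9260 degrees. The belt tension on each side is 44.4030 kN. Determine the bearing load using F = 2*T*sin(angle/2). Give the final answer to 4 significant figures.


F = 2 * 44.4030 * sin(186.9260/2 deg)
F = 88.64 kN


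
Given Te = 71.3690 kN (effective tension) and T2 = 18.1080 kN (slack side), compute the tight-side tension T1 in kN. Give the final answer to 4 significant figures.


T1 = Te + T2 = 71.3690 + 18.1080
T1 = 89.48 kN


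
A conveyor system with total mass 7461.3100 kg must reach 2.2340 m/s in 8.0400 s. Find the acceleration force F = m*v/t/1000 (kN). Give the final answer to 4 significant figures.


F = 7461.3100 * 2.2340 / 8.0400 / 1000
F = 2.073 kN


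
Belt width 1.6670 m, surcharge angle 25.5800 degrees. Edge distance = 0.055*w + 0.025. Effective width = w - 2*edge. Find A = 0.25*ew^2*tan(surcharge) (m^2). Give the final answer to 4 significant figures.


edge = 0.055*1.6670 + 0.025 = 0.116685 m
ew = 1.6670 - 2*0.116685 = 1.43363 m
A = 0.25 * 1.43363^2 * tan(25.5800 deg)
A = 0.2460 m^2


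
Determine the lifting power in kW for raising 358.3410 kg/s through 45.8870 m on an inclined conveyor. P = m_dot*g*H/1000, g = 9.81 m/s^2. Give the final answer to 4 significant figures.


P = 358.3410 * 9.81 * 45.8870 / 1000
P = 161.3 kW


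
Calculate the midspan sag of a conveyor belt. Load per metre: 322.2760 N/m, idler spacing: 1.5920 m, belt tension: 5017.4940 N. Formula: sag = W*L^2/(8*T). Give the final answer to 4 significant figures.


sag = 322.2760 * 1.5920^2 / (8 * 5017.4940)
sag = 0.02035 m


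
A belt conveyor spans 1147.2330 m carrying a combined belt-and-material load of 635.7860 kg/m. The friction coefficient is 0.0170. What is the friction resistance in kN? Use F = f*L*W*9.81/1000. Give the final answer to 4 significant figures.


F = 0.0170 * 1147.2330 * 635.7860 * 9.81 / 1000
F = 121.6 kN


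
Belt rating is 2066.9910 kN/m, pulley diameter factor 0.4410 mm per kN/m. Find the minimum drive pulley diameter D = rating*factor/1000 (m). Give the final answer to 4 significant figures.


D = 2066.9910 * 0.4410 / 1000
D = 0.9115 m


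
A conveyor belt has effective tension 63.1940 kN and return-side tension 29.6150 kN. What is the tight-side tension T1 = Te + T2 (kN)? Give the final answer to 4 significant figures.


T1 = Te + T2 = 63.1940 + 29.6150
T1 = 92.81 kN


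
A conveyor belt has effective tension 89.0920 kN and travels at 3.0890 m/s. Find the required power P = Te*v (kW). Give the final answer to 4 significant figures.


P = Te * v = 89.0920 * 3.0890
P = 275.2 kW


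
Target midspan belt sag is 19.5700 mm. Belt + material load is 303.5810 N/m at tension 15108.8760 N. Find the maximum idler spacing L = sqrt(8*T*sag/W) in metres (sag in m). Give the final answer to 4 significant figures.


sag = 19.5700/1000 = 0.019570 m
L = sqrt(8 * 15108.8760 * 0.019570 / 303.5810)
L = 2.791 m


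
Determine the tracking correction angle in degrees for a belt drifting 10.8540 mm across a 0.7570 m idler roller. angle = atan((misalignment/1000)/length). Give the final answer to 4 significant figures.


misalign_m = 10.8540 / 1000 = 0.010854 m
angle = atan(0.010854 / 0.7570)
angle = 0.8215 deg


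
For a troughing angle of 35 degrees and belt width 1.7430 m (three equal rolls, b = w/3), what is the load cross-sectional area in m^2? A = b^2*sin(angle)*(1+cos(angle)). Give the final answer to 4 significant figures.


b = 1.7430/3 = 0.581 m
A = 0.581^2 * sin(35 deg) * (1 + cos(35 deg))
A = 0.3522 m^2


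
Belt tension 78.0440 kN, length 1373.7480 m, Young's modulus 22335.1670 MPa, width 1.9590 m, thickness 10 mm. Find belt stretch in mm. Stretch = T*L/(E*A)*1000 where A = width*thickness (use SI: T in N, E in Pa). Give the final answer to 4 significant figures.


A = 1.9590 * 0.01 = 0.01959 m^2
Stretch = 78.0440*1000 * 1373.7480 / (22335.1670e6 * 0.01959) * 1000
Stretch = 245.0 mm


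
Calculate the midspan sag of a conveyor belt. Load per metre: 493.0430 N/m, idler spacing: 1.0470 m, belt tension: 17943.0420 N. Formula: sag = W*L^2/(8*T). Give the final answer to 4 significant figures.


sag = 493.0430 * 1.0470^2 / (8 * 17943.0420)
sag = 0.003765 m


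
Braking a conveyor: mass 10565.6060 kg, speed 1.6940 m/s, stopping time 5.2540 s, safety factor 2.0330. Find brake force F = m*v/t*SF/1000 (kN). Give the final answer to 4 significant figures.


F = 10565.6060 * 1.6940 / 5.2540 * 2.0330 / 1000
F = 6.926 kN


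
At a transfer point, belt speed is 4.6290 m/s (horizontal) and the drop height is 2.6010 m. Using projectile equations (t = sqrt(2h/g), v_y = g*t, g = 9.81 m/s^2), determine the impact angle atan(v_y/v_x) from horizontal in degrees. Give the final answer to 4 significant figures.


t = sqrt(2*2.6010/9.81) = 0.7282 s
v_y = 9.81 * 0.7282 = 7.14364 m/s
angle = atan(7.14364 / 4.6290) = 57.06 deg


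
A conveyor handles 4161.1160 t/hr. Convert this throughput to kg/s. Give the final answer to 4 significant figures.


m_dot = 4161.1160 * 1000 / 3600
m_dot = 1156 kg/s


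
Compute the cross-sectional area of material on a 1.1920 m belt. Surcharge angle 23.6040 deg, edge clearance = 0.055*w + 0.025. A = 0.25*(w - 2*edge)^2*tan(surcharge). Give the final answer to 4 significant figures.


edge = 0.055*1.1920 + 0.025 = 0.09056 m
ew = 1.1920 - 2*0.09056 = 1.01088 m
A = 0.25 * 1.01088^2 * tan(23.6040 deg)
A = 0.1116 m^2


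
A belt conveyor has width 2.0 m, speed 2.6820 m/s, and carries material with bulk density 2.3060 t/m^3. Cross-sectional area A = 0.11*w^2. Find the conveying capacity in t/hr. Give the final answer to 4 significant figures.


A = 0.11 * 2.0^2 = 0.44 m^2
C = 0.44 * 2.6820 * 2.3060 * 3600
C = 9797 t/hr


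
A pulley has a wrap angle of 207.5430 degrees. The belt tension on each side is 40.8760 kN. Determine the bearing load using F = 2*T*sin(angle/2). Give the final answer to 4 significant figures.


F = 2 * 40.8760 * sin(207.5430/2 deg)
F = 79.40 kN


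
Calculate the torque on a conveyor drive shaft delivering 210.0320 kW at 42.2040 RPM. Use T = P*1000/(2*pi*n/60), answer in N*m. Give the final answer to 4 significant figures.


omega = 2*pi*42.2040/60 = 4.41959 rad/s
T = 210.0320*1000 / 4.41959
T = 47520 N*m


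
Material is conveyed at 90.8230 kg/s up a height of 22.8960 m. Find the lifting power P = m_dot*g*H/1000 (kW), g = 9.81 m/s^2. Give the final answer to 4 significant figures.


P = 90.8230 * 9.81 * 22.8960 / 1000
P = 20.40 kW


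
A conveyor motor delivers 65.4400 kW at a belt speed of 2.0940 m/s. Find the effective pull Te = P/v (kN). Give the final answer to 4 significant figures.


Te = P / v = 65.4400 / 2.0940
Te = 31.25 kN


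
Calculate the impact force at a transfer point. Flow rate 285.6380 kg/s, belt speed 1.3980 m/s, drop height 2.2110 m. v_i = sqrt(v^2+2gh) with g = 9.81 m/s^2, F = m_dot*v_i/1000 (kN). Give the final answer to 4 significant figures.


v_i = sqrt(1.3980^2 + 2*9.81*2.2110) = 6.73307 m/s
F = 285.6380 * 6.73307 / 1000
F = 1.923 kN


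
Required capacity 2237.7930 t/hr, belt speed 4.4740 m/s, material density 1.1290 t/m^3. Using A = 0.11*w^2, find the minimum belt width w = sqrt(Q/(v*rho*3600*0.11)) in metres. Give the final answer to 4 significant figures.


A_req = 2237.7930 / (4.4740 * 1.1290 * 3600) = 0.123063 m^2
w = sqrt(0.123063 / 0.11)
w = 1.058 m


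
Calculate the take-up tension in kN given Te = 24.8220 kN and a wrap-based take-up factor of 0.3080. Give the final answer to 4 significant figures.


T_tu = 24.8220 * 0.3080
T_tu = 7.645 kN


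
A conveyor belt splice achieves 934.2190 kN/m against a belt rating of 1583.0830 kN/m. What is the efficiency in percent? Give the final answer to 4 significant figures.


Eff = 934.2190 / 1583.0830 * 100
Eff = 59.01 %


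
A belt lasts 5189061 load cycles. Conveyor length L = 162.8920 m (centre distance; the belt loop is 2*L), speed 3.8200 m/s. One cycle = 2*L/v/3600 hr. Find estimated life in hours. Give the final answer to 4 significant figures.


cycle_time = 2 * 162.8920 / 3.8200 / 3600 = 0.0236899 hr
life = 5189061 * 0.0236899 = 122900 hours


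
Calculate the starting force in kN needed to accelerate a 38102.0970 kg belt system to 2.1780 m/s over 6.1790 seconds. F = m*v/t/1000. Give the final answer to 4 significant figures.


F = 38102.0970 * 2.1780 / 6.1790 / 1000
F = 13.43 kN


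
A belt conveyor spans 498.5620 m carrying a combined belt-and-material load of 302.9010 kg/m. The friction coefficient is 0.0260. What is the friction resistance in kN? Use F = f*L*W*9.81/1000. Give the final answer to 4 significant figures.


F = 0.0260 * 498.5620 * 302.9010 * 9.81 / 1000
F = 38.52 kN


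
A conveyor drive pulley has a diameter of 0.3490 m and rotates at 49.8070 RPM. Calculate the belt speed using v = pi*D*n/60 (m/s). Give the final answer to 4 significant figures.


v = pi * 0.3490 * 49.8070 / 60
v = 0.9102 m/s


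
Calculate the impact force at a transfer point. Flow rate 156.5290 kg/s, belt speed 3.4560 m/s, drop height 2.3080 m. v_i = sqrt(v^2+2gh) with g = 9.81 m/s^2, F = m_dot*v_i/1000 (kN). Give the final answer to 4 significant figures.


v_i = sqrt(3.4560^2 + 2*9.81*2.3080) = 7.56485 m/s
F = 156.5290 * 7.56485 / 1000
F = 1.184 kN


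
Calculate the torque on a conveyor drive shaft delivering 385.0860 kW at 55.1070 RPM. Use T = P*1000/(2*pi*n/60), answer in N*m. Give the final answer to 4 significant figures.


omega = 2*pi*55.1070/60 = 5.77079 rad/s
T = 385.0860*1000 / 5.77079
T = 66730 N*m


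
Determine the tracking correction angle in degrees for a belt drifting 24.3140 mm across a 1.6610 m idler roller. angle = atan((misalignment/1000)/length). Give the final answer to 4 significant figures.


misalign_m = 24.3140 / 1000 = 0.024314 m
angle = atan(0.024314 / 1.6610)
angle = 0.8386 deg


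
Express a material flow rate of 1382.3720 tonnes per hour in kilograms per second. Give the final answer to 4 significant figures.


m_dot = 1382.3720 * 1000 / 3600
m_dot = 384.0 kg/s


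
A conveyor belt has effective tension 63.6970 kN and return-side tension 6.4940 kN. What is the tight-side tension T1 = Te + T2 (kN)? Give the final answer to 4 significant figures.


T1 = Te + T2 = 63.6970 + 6.4940
T1 = 70.19 kN


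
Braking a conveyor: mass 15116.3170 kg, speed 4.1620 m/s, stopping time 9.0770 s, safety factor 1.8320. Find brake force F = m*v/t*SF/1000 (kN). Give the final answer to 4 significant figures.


F = 15116.3170 * 4.1620 / 9.0770 * 1.8320 / 1000
F = 12.70 kN


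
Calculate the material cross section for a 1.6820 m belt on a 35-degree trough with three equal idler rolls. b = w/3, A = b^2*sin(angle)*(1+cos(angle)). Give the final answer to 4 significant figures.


b = 1.6820/3 = 0.560667 m
A = 0.560667^2 * sin(35 deg) * (1 + cos(35 deg))
A = 0.3280 m^2


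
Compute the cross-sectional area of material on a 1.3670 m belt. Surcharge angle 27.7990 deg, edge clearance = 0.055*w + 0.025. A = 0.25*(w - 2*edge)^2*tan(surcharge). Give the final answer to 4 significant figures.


edge = 0.055*1.3670 + 0.025 = 0.100185 m
ew = 1.3670 - 2*0.100185 = 1.16663 m
A = 0.25 * 1.16663^2 * tan(27.7990 deg)
A = 0.1794 m^2


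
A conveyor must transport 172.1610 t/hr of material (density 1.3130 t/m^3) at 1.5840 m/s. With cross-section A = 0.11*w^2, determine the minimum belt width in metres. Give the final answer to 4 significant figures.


A_req = 172.1610 / (1.5840 * 1.3130 * 3600) = 0.0229939 m^2
w = sqrt(0.0229939 / 0.11)
w = 0.4572 m


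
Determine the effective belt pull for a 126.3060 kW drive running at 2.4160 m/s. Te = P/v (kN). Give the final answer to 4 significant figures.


Te = P / v = 126.3060 / 2.4160
Te = 52.28 kN


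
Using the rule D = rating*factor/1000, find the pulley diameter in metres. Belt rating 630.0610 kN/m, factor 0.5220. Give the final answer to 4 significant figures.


D = 630.0610 * 0.5220 / 1000
D = 0.3289 m


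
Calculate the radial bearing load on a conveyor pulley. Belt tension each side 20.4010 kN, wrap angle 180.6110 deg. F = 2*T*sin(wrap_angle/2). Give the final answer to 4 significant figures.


F = 2 * 20.4010 * sin(180.6110/2 deg)
F = 40.80 kN


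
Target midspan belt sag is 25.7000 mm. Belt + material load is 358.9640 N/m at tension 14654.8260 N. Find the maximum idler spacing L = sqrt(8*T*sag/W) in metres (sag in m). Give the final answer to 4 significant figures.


sag = 25.7000/1000 = 0.025700 m
L = sqrt(8 * 14654.8260 * 0.025700 / 358.9640)
L = 2.897 m


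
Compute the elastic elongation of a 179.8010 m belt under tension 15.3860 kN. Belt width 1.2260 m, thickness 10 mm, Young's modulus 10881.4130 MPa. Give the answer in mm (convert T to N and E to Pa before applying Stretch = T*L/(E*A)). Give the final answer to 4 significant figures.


A = 1.2260 * 0.01 = 0.01226 m^2
Stretch = 15.3860*1000 * 179.8010 / (10881.4130e6 * 0.01226) * 1000
Stretch = 20.74 mm


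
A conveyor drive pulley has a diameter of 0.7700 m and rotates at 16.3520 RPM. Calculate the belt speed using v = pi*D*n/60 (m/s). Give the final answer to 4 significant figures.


v = pi * 0.7700 * 16.3520 / 60
v = 0.6593 m/s


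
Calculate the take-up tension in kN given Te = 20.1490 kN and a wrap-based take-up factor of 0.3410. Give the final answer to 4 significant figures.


T_tu = 20.1490 * 0.3410
T_tu = 6.871 kN


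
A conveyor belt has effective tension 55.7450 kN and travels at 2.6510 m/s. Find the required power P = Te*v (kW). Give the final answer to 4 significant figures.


P = Te * v = 55.7450 * 2.6510
P = 147.8 kW


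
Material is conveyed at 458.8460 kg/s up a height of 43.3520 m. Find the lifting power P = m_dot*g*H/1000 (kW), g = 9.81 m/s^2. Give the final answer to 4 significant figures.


P = 458.8460 * 9.81 * 43.3520 / 1000
P = 195.1 kW


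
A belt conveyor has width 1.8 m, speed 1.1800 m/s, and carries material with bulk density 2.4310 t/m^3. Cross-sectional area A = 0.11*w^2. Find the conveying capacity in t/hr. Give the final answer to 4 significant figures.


A = 0.11 * 1.8^2 = 0.3564 m^2
C = 0.3564 * 1.1800 * 2.4310 * 3600
C = 3681 t/hr


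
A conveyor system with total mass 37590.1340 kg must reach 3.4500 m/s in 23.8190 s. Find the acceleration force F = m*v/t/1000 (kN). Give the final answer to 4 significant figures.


F = 37590.1340 * 3.4500 / 23.8190 / 1000
F = 5.445 kN


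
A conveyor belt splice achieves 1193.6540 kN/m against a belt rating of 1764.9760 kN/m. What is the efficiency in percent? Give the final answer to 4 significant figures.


Eff = 1193.6540 / 1764.9760 * 100
Eff = 67.63 %


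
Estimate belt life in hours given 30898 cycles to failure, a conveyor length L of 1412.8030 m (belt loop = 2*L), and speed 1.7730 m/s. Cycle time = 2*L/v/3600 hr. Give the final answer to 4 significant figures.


cycle_time = 2 * 1412.8030 / 1.7730 / 3600 = 0.442691 hr
life = 30898 * 0.442691 = 13680 hours


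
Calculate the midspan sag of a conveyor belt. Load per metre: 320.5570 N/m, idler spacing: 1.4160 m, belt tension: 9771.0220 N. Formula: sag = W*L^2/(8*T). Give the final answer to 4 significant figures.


sag = 320.5570 * 1.4160^2 / (8 * 9771.0220)
sag = 0.008222 m


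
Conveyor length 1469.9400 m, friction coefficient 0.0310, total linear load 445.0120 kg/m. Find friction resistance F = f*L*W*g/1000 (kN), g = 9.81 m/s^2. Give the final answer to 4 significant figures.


F = 0.0310 * 1469.9400 * 445.0120 * 9.81 / 1000
F = 198.9 kN


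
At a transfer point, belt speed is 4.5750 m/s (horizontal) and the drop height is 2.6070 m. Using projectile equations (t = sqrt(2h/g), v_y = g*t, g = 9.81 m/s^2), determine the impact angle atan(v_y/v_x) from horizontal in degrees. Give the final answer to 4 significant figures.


t = sqrt(2*2.6070/9.81) = 0.729039 s
v_y = 9.81 * 0.729039 = 7.15187 m/s
angle = atan(7.15187 / 4.5750) = 57.39 deg


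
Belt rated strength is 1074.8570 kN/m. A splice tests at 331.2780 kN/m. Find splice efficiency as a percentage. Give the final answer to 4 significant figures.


Eff = 331.2780 / 1074.8570 * 100
Eff = 30.82 %


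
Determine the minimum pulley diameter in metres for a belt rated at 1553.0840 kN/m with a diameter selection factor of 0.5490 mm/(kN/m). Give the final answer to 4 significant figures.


D = 1553.0840 * 0.5490 / 1000
D = 0.8526 m


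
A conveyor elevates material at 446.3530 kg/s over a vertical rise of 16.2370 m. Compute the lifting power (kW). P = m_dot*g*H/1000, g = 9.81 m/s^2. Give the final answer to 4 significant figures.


P = 446.3530 * 9.81 * 16.2370 / 1000
P = 71.10 kW


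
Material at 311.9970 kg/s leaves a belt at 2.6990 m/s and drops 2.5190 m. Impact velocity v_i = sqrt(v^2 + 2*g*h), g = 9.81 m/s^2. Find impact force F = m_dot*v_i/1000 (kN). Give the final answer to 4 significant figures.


v_i = sqrt(2.6990^2 + 2*9.81*2.5190) = 7.53043 m/s
F = 311.9970 * 7.53043 / 1000
F = 2.349 kN


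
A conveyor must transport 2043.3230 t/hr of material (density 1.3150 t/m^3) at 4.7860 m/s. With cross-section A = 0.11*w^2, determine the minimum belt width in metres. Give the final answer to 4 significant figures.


A_req = 2043.3230 / (4.7860 * 1.3150 * 3600) = 0.0901854 m^2
w = sqrt(0.0901854 / 0.11)
w = 0.9055 m


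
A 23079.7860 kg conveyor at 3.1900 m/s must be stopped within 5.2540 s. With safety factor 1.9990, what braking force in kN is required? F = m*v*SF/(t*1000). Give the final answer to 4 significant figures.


F = 23079.7860 * 3.1900 / 5.2540 * 1.9990 / 1000
F = 28.01 kN


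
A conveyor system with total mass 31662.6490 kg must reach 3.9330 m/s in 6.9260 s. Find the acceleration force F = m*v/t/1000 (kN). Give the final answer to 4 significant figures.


F = 31662.6490 * 3.9330 / 6.9260 / 1000
F = 17.98 kN
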